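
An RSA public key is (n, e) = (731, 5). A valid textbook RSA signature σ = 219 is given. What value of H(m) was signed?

Squares mod 731: σ^1≡219, σ^2≡446, σ^4≡84
5 = 4 + 1, so σ^5 ≡ 84·219 ≡ 121 (mod 731)

121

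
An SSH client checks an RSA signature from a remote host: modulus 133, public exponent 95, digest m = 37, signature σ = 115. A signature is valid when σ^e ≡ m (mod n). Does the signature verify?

does not verify

σ^2 ≡ 115^2 = 13225 ≡ 58
σ^4 ≡ 58^2 = 3364 ≡ 39
σ^8 ≡ 39^2 = 1521 ≡ 58
σ^16 ≡ 58^2 = 3364 ≡ 39
σ^32 ≡ 39^2 = 1521 ≡ 58
σ^64 ≡ 58^2 = 3364 ≡ 39
95 = 64 + 16 + 8 + 4 + 2 + 1, so σ^95 ≡ 39·39·58·39·58·115 ≡ 96 (mod 133)
96 ≠ 37, so verification fails.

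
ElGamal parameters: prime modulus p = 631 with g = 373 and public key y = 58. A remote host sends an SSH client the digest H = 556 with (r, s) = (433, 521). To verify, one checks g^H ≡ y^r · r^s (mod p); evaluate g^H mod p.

391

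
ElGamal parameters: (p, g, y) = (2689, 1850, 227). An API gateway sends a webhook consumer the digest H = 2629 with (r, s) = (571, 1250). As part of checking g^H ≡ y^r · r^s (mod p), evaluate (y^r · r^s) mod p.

1643

227^2 = 51529 ≡ 438
227^4 ≡ 438^2 = 191844 ≡ 925
227^8 ≡ 925^2 = 855625 ≡ 523
227^16 ≡ 523^2 = 273529 ≡ 1940
227^32 ≡ 1940^2 = 3763600 ≡ 1689
227^64 ≡ 1689^2 = 2852721 ≡ 2381
227^128 ≡ 2381^2 = 5669161 ≡ 749
227^256 ≡ 749^2 = 561001 ≡ 1689
227^512 ≡ 1689^2 = 2852721 ≡ 2381
571 = 512 + 32 + 16 + 8 + 2 + 1, so 227^571 ≡ 2381·1689·1940·523·438·227 ≡ 84 (mod 2689)
571^2 = 326041 ≡ 672
571^4 ≡ 672^2 = 451584 ≡ 2521
571^8 ≡ 2521^2 = 6355441 ≡ 1334
571^16 ≡ 1334^2 = 1779556 ≡ 2127
571^32 ≡ 2127^2 = 4524129 ≡ 1231
571^64 ≡ 1231^2 = 1515361 ≡ 1454
571^128 ≡ 1454^2 = 2114116 ≡ 562
571^256 ≡ 562^2 = 315844 ≡ 1231
571^512 ≡ 1231^2 = 1515361 ≡ 1454
571^1024 ≡ 1454^2 = 2114116 ≡ 562
1250 = 1024 + 128 + 64 + 32 + 2, so 571^1250 ≡ 562·562·1454·1231·672 ≡ 1204 (mod 2689)
y^r · r^s ≡ 84·1204 = 101136 ≡ 1643 (mod 2689)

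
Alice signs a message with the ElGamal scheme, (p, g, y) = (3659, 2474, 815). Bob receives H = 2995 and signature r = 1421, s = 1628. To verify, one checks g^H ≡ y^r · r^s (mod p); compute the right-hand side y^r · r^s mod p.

1371

Squares mod 3659: 815^1≡815, 815^2≡1946, 815^4≡3510, 815^8≡247, 815^16≡2465, 815^32≡2285, 815^64≡3491, 815^128≡2611, 815^256≡604, 815^512≡2575, 815^1024≡517
1421 = 1024 + 256 + 128 + 8 + 4 + 1, so 815^1421 ≡ 517·604·2611·247·3510·815 ≡ 1032 (mod 3659)
Squares mod 3659: 1421^1≡1421, 1421^2≡3132, 1421^4≡3304, 1421^8≡1619, 1421^16≡1317, 1421^32≡123, 1421^64≡493, 1421^128≡1555, 1421^256≡3085, 1421^512≡166, 1421^1024≡1943
1628 = 1024 + 512 + 64 + 16 + 8 + 4, so 1421^1628 ≡ 1943·166·493·1317·1619·3304 ≡ 1416 (mod 3659)
y^r · r^s ≡ 1032·1416 = 1461312 ≡ 1371 (mod 3659)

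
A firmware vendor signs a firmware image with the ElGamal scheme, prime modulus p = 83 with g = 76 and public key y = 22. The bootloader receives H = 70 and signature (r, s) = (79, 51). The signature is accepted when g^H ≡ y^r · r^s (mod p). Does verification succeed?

passes

Left side g^H mod p:
Squares mod 83: 76^1≡76, 76^2≡49, 76^4≡77, 76^8≡36, 76^16≡51, 76^32≡28, 76^64≡37
70 = 64 + 4 + 2, so 76^70 ≡ 37·77·49 ≡ 78 (mod 83)
Right side y^r · r^s mod p:
Squares mod 83: 22^1≡22, 22^2≡69, 22^4≡30, 22^8≡70, 22^16≡3, 22^32≡9, 22^64≡81
79 = 64 + 8 + 4 + 2 + 1, so 22^79 ≡ 81·70·30·69·22 ≡ 45 (mod 83)
Squares mod 83: 79^1≡79, 79^2≡16, 79^4≡7, 79^8≡49, 79^16≡77, 79^32≡36
51 = 32 + 16 + 2 + 1, so 79^51 ≡ 36·77·16·79 ≡ 46 (mod 83)
45·46 = 2070 ≡ 78 (mod 83)
78 ≡ 78 (mod 83), so the signature is genuine.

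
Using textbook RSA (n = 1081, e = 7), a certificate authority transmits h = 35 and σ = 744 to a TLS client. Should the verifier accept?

accept

σ^2 ≡ 744^2 = 553536 ≡ 64
σ^4 ≡ 64^2 = 4096 ≡ 853
7 = 4 + 2 + 1, so σ^7 ≡ 853·64·744 ≡ 35 (mod 1081)
35 = h, so the signature checks out.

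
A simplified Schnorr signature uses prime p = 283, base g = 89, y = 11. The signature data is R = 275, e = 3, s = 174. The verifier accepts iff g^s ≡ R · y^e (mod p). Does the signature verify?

g^s mod p:
89^174 mod 283 = 106
R · y^e mod p:
11^3 mod 283 = 199
275·199 = 54725 ≡ 106 (mod 283)
106 ≡ 106 (mod 283); signature holds.

verifies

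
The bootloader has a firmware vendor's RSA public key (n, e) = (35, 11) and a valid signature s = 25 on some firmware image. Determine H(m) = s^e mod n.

30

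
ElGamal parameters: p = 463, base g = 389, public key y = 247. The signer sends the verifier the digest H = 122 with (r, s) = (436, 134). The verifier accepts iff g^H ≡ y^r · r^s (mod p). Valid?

yes

Left side g^H mod p:
Squares mod 463: 389^1≡389, 389^2≡383, 389^4≡381, 389^8≡242, 389^16≡226, 389^32≡146, 389^64≡18
122 = 64 + 32 + 16 + 8 + 2, so 389^122 ≡ 18·146·226·242·383 ≡ 111 (mod 463)
Right side y^r · r^s mod p:
Squares mod 463: 247^1≡247, 247^2≡356, 247^4≡337, 247^8≡134, 247^16≡362, 247^32≡15, 247^64≡225, 247^128≡158, 247^256≡425
436 = 256 + 128 + 32 + 16 + 4, so 247^436 ≡ 425·158·15·362·337 ≡ 158 (mod 463)
Squares mod 463: 436^1≡436, 436^2≡266, 436^4≡380, 436^8≡407, 436^16≡358, 436^32≡376, 436^64≡161, 436^128≡456
134 = 128 + 4 + 2, so 436^134 ≡ 456·380·266 ≡ 367 (mod 463)
158·367 = 57986 ≡ 111 (mod 463)
111 ≡ 111 (mod 463), so the signature is genuine.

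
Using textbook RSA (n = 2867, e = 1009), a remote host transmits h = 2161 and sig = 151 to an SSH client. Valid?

Squares mod 2867: sig^1≡151, sig^2≡2732, sig^4≡1023, sig^8≡74, sig^16≡2609, sig^32≡623, sig^64≡1084, sig^128≡2453, sig^256≡2243, sig^512≡2331
1009 = 512 + 256 + 128 + 64 + 32 + 16 + 1, so sig^1009 ≡ 2331·2243·2453·1084·623·2609·151 ≡ 29 (mod 2867)
sig^1009 mod 2867 = 29, but h = 2161.

no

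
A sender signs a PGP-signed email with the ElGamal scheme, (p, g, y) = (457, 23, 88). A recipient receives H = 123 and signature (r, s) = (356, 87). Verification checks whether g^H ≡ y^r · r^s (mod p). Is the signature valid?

valid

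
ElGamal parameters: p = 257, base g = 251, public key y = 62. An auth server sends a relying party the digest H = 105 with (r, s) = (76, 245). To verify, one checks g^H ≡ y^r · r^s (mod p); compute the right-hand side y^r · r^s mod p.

180

62^2 = 3844 ≡ 246
62^4 ≡ 246^2 = 60516 ≡ 121
62^8 ≡ 121^2 = 14641 ≡ 249
62^16 ≡ 249^2 = 62001 ≡ 64
62^32 ≡ 64^2 = 4096 ≡ 241
62^64 ≡ 241^2 = 58081 ≡ 256
76 = 64 + 8 + 4, so 62^76 ≡ 256·249·121 ≡ 197 (mod 257)
76^2 = 5776 ≡ 122
76^4 ≡ 122^2 = 14884 ≡ 235
76^8 ≡ 235^2 = 55225 ≡ 227
76^16 ≡ 227^2 = 51529 ≡ 129
76^32 ≡ 129^2 = 16641 ≡ 193
76^64 ≡ 193^2 = 37249 ≡ 241
76^128 ≡ 241^2 = 58081 ≡ 256
245 = 128 + 64 + 32 + 16 + 4 + 1, so 76^245 ≡ 256·241·193·129·235·76 ≡ 254 (mod 257)
y^r · r^s ≡ 197·254 = 50038 ≡ 180 (mod 257)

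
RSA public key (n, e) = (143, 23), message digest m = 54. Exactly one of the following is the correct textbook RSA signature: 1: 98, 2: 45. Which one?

1

Candidate 1: 98^23 mod 143 = 54
  → matches m = 54
Candidate 2: 45^23 mod 143 = 89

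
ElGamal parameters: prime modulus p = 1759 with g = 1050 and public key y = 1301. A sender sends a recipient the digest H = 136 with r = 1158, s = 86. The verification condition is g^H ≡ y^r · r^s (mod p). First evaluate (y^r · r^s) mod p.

1301^1158 mod 1759 = 1193
1158^86 mod 1759 = 1096
y^r · r^s ≡ 1193·1096 = 1307528 ≡ 591 (mod 1759)

591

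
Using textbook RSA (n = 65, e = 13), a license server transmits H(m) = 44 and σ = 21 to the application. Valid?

no

Squares mod 65: σ^1≡21, σ^2≡51, σ^4≡1, σ^8≡1
13 = 8 + 4 + 1, so σ^13 ≡ 1·1·21 ≡ 21 (mod 65)
σ^13 mod 65 = 21, but H(m) = 44.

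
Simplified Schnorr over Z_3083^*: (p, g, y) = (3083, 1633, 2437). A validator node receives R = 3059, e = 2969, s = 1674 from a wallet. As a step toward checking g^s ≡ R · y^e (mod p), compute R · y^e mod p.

2437^2 = 5938969 ≡ 1111
2437^4 ≡ 1111^2 = 1234321 ≡ 1121
2437^8 ≡ 1121^2 = 1256641 ≡ 1860
2437^16 ≡ 1860^2 = 3459600 ≡ 474
2437^32 ≡ 474^2 = 224676 ≡ 2700
2437^64 ≡ 2700^2 = 7290000 ≡ 1788
2437^128 ≡ 1788^2 = 3196944 ≡ 2956
2437^256 ≡ 2956^2 = 8737936 ≡ 714
2437^512 ≡ 714^2 = 509796 ≡ 1101
2437^1024 ≡ 1101^2 = 1212201 ≡ 582
2437^2048 ≡ 582^2 = 338724 ≡ 2677
2969 = 2048 + 512 + 256 + 128 + 16 + 8 + 1, so 2437^2969 ≡ 2677·1101·714·2956·474·1860·2437 ≡ 717 (mod 3083)
R · y^e ≡ 3059·717 = 2193303 ≡ 1290 (mod 3083)

1290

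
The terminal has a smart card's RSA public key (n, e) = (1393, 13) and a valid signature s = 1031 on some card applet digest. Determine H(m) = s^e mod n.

Squares mod 1393: s^1≡1031, s^2≡102, s^4≡653, s^8≡151
13 = 8 + 4 + 1, so s^13 ≡ 151·653·1031 ≡ 1339 (mod 1393)

1339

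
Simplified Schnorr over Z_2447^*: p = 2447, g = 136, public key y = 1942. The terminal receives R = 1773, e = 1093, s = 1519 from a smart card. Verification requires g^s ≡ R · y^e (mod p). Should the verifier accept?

reject

g^s mod p:
Squares mod 2447: 136^1≡136, 136^2≡1367, 136^4≡1628, 136^8≡283, 136^16≡1785, 136^32≡231, 136^64≡1974, 136^128≡1052, 136^256≡660, 136^512≡34, 136^1024≡1156
1519 = 1024 + 256 + 128 + 64 + 32 + 8 + 4 + 2 + 1, so 136^1519 ≡ 1156·660·1052·1974·231·283·1628·1367·136 ≡ 676 (mod 2447)
R · y^e mod p:
Squares mod 2447: 1942^1≡1942, 1942^2≡537, 1942^4≡2070, 1942^8≡203, 1942^16≡2057, 1942^32≡386, 1942^64≡2176, 1942^128≡31, 1942^256≡961, 1942^512≡1002, 1942^1024≡734
1093 = 1024 + 64 + 4 + 1, so 1942^1093 ≡ 734·2176·2070·1942 ≡ 2381 (mod 2447)
1773·2381 = 4221513 ≡ 438 (mod 2447)
676 ≠ 438; the check fails.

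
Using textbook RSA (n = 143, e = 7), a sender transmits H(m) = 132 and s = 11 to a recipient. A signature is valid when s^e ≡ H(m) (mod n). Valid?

s^2 ≡ 11^2 = 121
s^4 ≡ 121^2 = 14641 ≡ 55
7 = 4 + 2 + 1, so s^7 ≡ 55·121·11 ≡ 132 (mod 143)
132 = H(m), so the signature checks out.

yes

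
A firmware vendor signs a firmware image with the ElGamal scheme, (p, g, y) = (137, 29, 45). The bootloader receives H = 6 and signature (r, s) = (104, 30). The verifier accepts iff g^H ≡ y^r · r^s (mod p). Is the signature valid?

Left side g^H mod p:
Squares mod 137: 29^1≡29, 29^2≡19, 29^4≡87
6 = 4 + 2, so 29^6 ≡ 87·19 ≡ 9 (mod 137)
Right side y^r · r^s mod p:
Squares mod 137: 45^1≡45, 45^2≡107, 45^4≡78, 45^8≡56, 45^16≡122, 45^32≡88, 45^64≡72
104 = 64 + 32 + 8, so 45^104 ≡ 72·88·56 ≡ 123 (mod 137)
Squares mod 137: 104^1≡104, 104^2≡130, 104^4≡49, 104^8≡72, 104^16≡115
30 = 16 + 8 + 4 + 2, so 104^30 ≡ 115·72·49·130 ≡ 107 (mod 137)
123·107 = 13161 ≡ 9 (mod 137)
9 ≡ 9 (mod 137), so the signature is genuine.

valid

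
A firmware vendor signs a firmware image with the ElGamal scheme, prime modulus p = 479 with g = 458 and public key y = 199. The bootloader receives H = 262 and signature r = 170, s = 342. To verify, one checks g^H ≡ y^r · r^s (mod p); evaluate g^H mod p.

14

458^262 mod 479 = 14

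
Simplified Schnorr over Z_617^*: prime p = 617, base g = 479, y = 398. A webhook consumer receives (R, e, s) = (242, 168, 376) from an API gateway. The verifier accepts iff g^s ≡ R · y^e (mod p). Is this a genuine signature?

g^s mod p:
Squares mod 617: 479^1≡479, 479^2≡534, 479^4≡102, 479^8≡532, 479^16≡438, 479^32≡574, 479^64≡615, 479^128≡4, 479^256≡16
376 = 256 + 64 + 32 + 16 + 8, so 479^376 ≡ 16·615·574·438·532 ≡ 413 (mod 617)
R · y^e mod p:
Squares mod 617: 398^1≡398, 398^2≡452, 398^4≡77, 398^8≡376, 398^16≡83, 398^32≡102, 398^64≡532, 398^128≡438
168 = 128 + 32 + 8, so 398^168 ≡ 438·102·376 ≡ 351 (mod 617)
242·351 = 84942 ≡ 413 (mod 617)
413 ≡ 413 (mod 617); signature holds.

genuine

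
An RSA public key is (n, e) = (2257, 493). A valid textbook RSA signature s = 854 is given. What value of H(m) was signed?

1891

s^2 ≡ 854^2 = 729316 ≡ 305
s^4 ≡ 305^2 = 93025 ≡ 488
s^8 ≡ 488^2 = 238144 ≡ 1159
s^16 ≡ 1159^2 = 1343281 ≡ 366
s^32 ≡ 366^2 = 133956 ≡ 793
s^64 ≡ 793^2 = 628849 ≡ 1403
s^128 ≡ 1403^2 = 1968409 ≡ 305
s^256 ≡ 305^2 = 93025 ≡ 488
493 = 256 + 128 + 64 + 32 + 8 + 4 + 1, so s^493 ≡ 488·305·1403·793·1159·488·854 ≡ 1891 (mod 2257)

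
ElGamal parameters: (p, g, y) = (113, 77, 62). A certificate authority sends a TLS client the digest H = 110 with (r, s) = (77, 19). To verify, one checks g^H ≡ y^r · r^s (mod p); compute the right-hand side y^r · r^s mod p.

32

62^2 = 3844 ≡ 2
62^4 ≡ 2^2 = 4
62^8 ≡ 4^2 = 16
62^16 ≡ 16^2 = 256 ≡ 30
62^32 ≡ 30^2 = 900 ≡ 109
62^64 ≡ 109^2 = 11881 ≡ 16
77 = 64 + 8 + 4 + 1, so 62^77 ≡ 16·16·4·62 ≡ 95 (mod 113)
77^2 = 5929 ≡ 53
77^4 ≡ 53^2 = 2809 ≡ 97
77^8 ≡ 97^2 = 9409 ≡ 30
77^16 ≡ 30^2 = 900 ≡ 109
19 = 16 + 2 + 1, so 77^19 ≡ 109·53·77 ≡ 61 (mod 113)
y^r · r^s ≡ 95·61 = 5795 ≡ 32 (mod 113)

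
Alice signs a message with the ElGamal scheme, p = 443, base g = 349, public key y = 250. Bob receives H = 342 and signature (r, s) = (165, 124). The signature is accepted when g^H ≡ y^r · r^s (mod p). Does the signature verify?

does not verify

Left side g^H mod p:
349^2 = 121801 ≡ 419
349^4 ≡ 419^2 = 175561 ≡ 133
349^8 ≡ 133^2 = 17689 ≡ 412
349^16 ≡ 412^2 = 169744 ≡ 75
349^32 ≡ 75^2 = 5625 ≡ 309
349^64 ≡ 309^2 = 95481 ≡ 236
349^128 ≡ 236^2 = 55696 ≡ 321
349^256 ≡ 321^2 = 103041 ≡ 265
342 = 256 + 64 + 16 + 4 + 2, so 349^342 ≡ 265·236·75·133·419 ≡ 316 (mod 443)
Right side y^r · r^s mod p:
250^2 = 62500 ≡ 37
250^4 ≡ 37^2 = 1369 ≡ 40
250^8 ≡ 40^2 = 1600 ≡ 271
250^16 ≡ 271^2 = 73441 ≡ 346
250^32 ≡ 346^2 = 119716 ≡ 106
250^64 ≡ 106^2 = 11236 ≡ 161
250^128 ≡ 161^2 = 25921 ≡ 227
165 = 128 + 32 + 4 + 1, so 250^165 ≡ 227·106·40·250 ≡ 120 (mod 443)
165^2 = 27225 ≡ 202
165^4 ≡ 202^2 = 40804 ≡ 48
165^8 ≡ 48^2 = 2304 ≡ 89
165^16 ≡ 89^2 = 7921 ≡ 390
165^32 ≡ 390^2 = 152100 ≡ 151
165^64 ≡ 151^2 = 22801 ≡ 208
124 = 64 + 32 + 16 + 8 + 4, so 165^124 ≡ 208·151·390·89·48 ≡ 163 (mod 443)
120·163 = 19560 ≡ 68 (mod 443)
316 ≠ 68, so verification fails.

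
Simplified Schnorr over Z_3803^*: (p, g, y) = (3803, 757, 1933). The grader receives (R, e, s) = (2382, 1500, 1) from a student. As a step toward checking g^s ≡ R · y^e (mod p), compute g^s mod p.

757

757^1 mod 3803 = 757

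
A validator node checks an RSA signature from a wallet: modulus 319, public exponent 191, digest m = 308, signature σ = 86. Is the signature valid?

invalid

σ^191 mod 319 = 86
σ^191 mod 319 = 86, but m = 308.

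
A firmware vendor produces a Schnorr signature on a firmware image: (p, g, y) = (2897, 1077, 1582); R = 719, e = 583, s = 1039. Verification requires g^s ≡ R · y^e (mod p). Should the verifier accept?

g^s mod p:
1077^1039 mod 2897 = 2223
R · y^e mod p:
1582^583 mod 2897 = 1377
719·1377 = 990063 ≡ 2186 (mod 2897)
2223 ≠ 2186; the check fails.

reject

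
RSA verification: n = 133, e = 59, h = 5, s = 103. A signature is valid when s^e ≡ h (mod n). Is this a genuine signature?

forged

s^2 ≡ 103^2 = 10609 ≡ 102
s^4 ≡ 102^2 = 10404 ≡ 30
s^8 ≡ 30^2 = 900 ≡ 102
s^16 ≡ 102^2 = 10404 ≡ 30
s^32 ≡ 30^2 = 900 ≡ 102
59 = 32 + 16 + 8 + 2 + 1, so s^59 ≡ 102·30·102·102·103 ≡ 31 (mod 133)
31 ≠ 5, so verification fails.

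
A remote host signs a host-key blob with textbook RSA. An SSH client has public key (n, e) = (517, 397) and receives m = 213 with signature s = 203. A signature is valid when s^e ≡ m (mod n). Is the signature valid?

s^2 ≡ 203^2 = 41209 ≡ 366
s^4 ≡ 366^2 = 133956 ≡ 53
s^8 ≡ 53^2 = 2809 ≡ 224
s^16 ≡ 224^2 = 50176 ≡ 27
s^32 ≡ 27^2 = 729 ≡ 212
s^64 ≡ 212^2 = 44944 ≡ 482
s^128 ≡ 482^2 = 232324 ≡ 191
s^256 ≡ 191^2 = 36481 ≡ 291
397 = 256 + 128 + 8 + 4 + 1, so s^397 ≡ 291·191·224·53·203 ≡ 201 (mod 517)
The recovered value 201 does not match the digest 213.

invalid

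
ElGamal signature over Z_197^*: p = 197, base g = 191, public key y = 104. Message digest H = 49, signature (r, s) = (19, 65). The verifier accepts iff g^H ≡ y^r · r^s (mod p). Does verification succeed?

fails

Left side g^H mod p:
Squares mod 197: 191^1≡191, 191^2≡36, 191^4≡114, 191^8≡191, 191^16≡36, 191^32≡114
49 = 32 + 16 + 1, so 191^49 ≡ 114·36·191 ≡ 1 (mod 197)
Right side y^r · r^s mod p:
Squares mod 197: 104^1≡104, 104^2≡178, 104^4≡164, 104^8≡104, 104^16≡178
19 = 16 + 2 + 1, so 104^19 ≡ 178·178·104 ≡ 114 (mod 197)
Squares mod 197: 19^1≡19, 19^2≡164, 19^4≡104, 19^8≡178, 19^16≡164, 19^32≡104, 19^64≡178
65 = 64 + 1, so 19^65 ≡ 178·19 ≡ 33 (mod 197)
114·33 = 3762 ≡ 19 (mod 197)
1 ≠ 19, so verification fails.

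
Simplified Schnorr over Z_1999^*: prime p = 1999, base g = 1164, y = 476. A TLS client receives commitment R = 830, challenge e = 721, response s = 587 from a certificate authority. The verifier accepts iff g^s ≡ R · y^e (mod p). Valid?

no

g^s mod p:
1164^587 mod 1999 = 331
R · y^e mod p:
476^721 mod 1999 = 1370
830·1370 = 1137100 ≡ 1668 (mod 1999)
331 ≠ 1668; the check fails.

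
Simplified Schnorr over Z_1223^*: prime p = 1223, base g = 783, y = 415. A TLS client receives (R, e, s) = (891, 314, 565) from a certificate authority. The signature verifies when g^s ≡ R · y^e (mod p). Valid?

g^s mod p:
783^565 mod 1223 = 2
R · y^e mod p:
415^314 mod 1223 = 881
891·881 = 784971 ≡ 1028 (mod 1223)
2 ≠ 1028; the check fails.

no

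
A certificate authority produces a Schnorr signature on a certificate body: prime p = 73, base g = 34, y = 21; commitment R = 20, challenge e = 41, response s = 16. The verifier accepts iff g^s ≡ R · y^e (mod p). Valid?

g^s mod p:
34^2 = 1156 ≡ 61
34^4 ≡ 61^2 = 3721 ≡ 71
34^8 ≡ 71^2 = 5041 ≡ 4
34^16 ≡ 4^2 = 16
R · y^e mod p:
21^2 = 441 ≡ 3
21^4 ≡ 3^2 = 9
21^8 ≡ 9^2 = 81 ≡ 8
21^16 ≡ 8^2 = 64
21^32 ≡ 64^2 = 4096 ≡ 8
41 = 32 + 8 + 1, so 21^41 ≡ 8·8·21 ≡ 30 (mod 73)
20·30 = 600 ≡ 16 (mod 73)
16 ≡ 16 (mod 73); signature holds.

yes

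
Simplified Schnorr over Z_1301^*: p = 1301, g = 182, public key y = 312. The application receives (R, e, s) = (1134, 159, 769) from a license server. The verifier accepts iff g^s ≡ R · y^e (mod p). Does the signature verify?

does not verify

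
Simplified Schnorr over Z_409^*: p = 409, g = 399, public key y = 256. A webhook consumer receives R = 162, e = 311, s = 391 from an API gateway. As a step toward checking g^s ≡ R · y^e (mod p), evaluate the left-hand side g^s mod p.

399^2 = 159201 ≡ 100
399^4 ≡ 100^2 = 10000 ≡ 184
399^8 ≡ 184^2 = 33856 ≡ 318
399^16 ≡ 318^2 = 101124 ≡ 101
399^32 ≡ 101^2 = 10201 ≡ 385
399^64 ≡ 385^2 = 148225 ≡ 167
399^128 ≡ 167^2 = 27889 ≡ 77
399^256 ≡ 77^2 = 5929 ≡ 203
391 = 256 + 128 + 4 + 2 + 1, so 399^391 ≡ 203·77·184·100·399 ≡ 360 (mod 409)

360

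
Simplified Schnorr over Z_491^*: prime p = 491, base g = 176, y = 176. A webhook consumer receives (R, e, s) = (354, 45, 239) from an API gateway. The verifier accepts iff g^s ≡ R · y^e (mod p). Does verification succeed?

passes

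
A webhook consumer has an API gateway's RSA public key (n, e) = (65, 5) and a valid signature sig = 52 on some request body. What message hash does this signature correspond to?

52

sig^2 ≡ 52^2 = 2704 ≡ 39
sig^4 ≡ 39^2 = 1521 ≡ 26
5 = 4 + 1, so sig^5 ≡ 26·52 ≡ 52 (mod 65)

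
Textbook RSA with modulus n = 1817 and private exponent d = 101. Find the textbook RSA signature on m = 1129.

924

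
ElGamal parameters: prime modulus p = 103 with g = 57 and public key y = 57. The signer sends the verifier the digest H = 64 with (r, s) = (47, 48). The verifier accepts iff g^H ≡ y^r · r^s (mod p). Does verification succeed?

Left side g^H mod p:
57^2 = 3249 ≡ 56
57^4 ≡ 56^2 = 3136 ≡ 46
57^8 ≡ 46^2 = 2116 ≡ 56
57^16 ≡ 56^2 = 3136 ≡ 46
57^32 ≡ 46^2 = 2116 ≡ 56
57^64 ≡ 56^2 = 3136 ≡ 46
Right side y^r · r^s mod p:
57^2 = 3249 ≡ 56
57^4 ≡ 56^2 = 3136 ≡ 46
57^8 ≡ 46^2 = 2116 ≡ 56
57^16 ≡ 56^2 = 3136 ≡ 46
57^32 ≡ 46^2 = 2116 ≡ 56
47 = 32 + 8 + 4 + 2 + 1, so 57^47 ≡ 56·56·46·56·57 ≡ 47 (mod 103)
47^2 = 2209 ≡ 46
47^4 ≡ 46^2 = 2116 ≡ 56
47^8 ≡ 56^2 = 3136 ≡ 46
47^16 ≡ 46^2 = 2116 ≡ 56
47^32 ≡ 56^2 = 3136 ≡ 46
48 = 32 + 16, so 47^48 ≡ 46·56 ≡ 1 (mod 103)
47·1 = 47 ≡ 47 (mod 103)
46 ≠ 47, so verification fails.

fails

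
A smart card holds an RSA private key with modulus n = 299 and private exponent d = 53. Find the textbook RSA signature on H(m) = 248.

(H(m))^2 ≡ 248^2 = 61504 ≡ 209
(H(m))^4 ≡ 209^2 = 43681 ≡ 27
(H(m))^8 ≡ 27^2 = 729 ≡ 131
(H(m))^16 ≡ 131^2 = 17161 ≡ 118
(H(m))^32 ≡ 118^2 = 13924 ≡ 170
53 = 32 + 16 + 4 + 1, so (H(m))^53 ≡ 170·118·27·248 ≡ 196 (mod 299)

196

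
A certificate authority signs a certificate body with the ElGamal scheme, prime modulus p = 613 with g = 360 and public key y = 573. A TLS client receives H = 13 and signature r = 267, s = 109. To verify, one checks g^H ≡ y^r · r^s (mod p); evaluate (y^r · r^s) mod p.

573^2 = 328329 ≡ 374
573^4 ≡ 374^2 = 139876 ≡ 112
573^8 ≡ 112^2 = 12544 ≡ 284
573^16 ≡ 284^2 = 80656 ≡ 353
573^32 ≡ 353^2 = 124609 ≡ 170
573^64 ≡ 170^2 = 28900 ≡ 89
573^128 ≡ 89^2 = 7921 ≡ 565
573^256 ≡ 565^2 = 319225 ≡ 465
267 = 256 + 8 + 2 + 1, so 573^267 ≡ 465·284·374·573 ≡ 484 (mod 613)
267^2 = 71289 ≡ 181
267^4 ≡ 181^2 = 32761 ≡ 272
267^8 ≡ 272^2 = 73984 ≡ 424
267^16 ≡ 424^2 = 179776 ≡ 167
267^32 ≡ 167^2 = 27889 ≡ 304
267^64 ≡ 304^2 = 92416 ≡ 466
109 = 64 + 32 + 8 + 4 + 1, so 267^109 ≡ 466·304·424·272·267 ≡ 505 (mod 613)
y^r · r^s ≡ 484·505 = 244420 ≡ 446 (mod 613)

446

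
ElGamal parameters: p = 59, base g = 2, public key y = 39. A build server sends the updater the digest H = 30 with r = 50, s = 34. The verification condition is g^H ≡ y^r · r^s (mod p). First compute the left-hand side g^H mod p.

2^2 = 4
2^4 ≡ 4^2 = 16
2^8 ≡ 16^2 = 256 ≡ 20
2^16 ≡ 20^2 = 400 ≡ 46
30 = 16 + 8 + 4 + 2, so 2^30 ≡ 46·20·16·4 ≡ 57 (mod 59)

57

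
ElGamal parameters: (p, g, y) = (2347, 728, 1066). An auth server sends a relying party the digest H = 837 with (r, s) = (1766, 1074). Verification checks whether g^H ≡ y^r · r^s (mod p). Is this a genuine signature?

forged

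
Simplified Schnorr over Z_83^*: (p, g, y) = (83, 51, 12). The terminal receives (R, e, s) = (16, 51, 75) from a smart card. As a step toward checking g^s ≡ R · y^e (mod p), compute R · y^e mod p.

Squares mod 83: 12^1≡12, 12^2≡61, 12^4≡69, 12^8≡30, 12^16≡70, 12^32≡3
51 = 32 + 16 + 2 + 1, so 12^51 ≡ 3·70·61·12 ≡ 4 (mod 83)
R · y^e ≡ 16·4 = 64 ≡ 64 (mod 83)

64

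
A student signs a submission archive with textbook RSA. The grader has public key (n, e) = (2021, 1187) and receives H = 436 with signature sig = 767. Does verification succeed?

fails

sig^2 ≡ 767^2 = 588289 ≡ 178
sig^4 ≡ 178^2 = 31684 ≡ 1369
sig^8 ≡ 1369^2 = 1874161 ≡ 694
sig^16 ≡ 694^2 = 481636 ≡ 638
sig^32 ≡ 638^2 = 407044 ≡ 823
sig^64 ≡ 823^2 = 677329 ≡ 294
sig^128 ≡ 294^2 = 86436 ≡ 1554
sig^256 ≡ 1554^2 = 2414916 ≡ 1842
sig^512 ≡ 1842^2 = 3392964 ≡ 1726
sig^1024 ≡ 1726^2 = 2979076 ≡ 122
1187 = 1024 + 128 + 32 + 2 + 1, so sig^1187 ≡ 122·1554·823·178·767 ≡ 92 (mod 2021)
The recovered value 92 does not match the digest 436.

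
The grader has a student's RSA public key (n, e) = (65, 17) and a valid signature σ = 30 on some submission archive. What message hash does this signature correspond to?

σ^2 ≡ 30^2 = 900 ≡ 55
σ^4 ≡ 55^2 = 3025 ≡ 35
σ^8 ≡ 35^2 = 1225 ≡ 55
σ^16 ≡ 55^2 = 3025 ≡ 35
17 = 16 + 1, so σ^17 ≡ 35·30 ≡ 10 (mod 65)

10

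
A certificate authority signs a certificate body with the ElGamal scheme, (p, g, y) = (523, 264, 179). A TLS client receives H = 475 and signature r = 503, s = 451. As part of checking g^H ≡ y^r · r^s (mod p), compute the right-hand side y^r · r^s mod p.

179

179^503 mod 523 = 303
503^451 mod 523 = 458
y^r · r^s ≡ 303·458 = 138774 ≡ 179 (mod 523)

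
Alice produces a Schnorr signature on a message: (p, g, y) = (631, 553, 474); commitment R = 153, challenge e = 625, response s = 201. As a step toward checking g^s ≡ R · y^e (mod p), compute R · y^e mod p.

474^625 mod 631 = 173
R · y^e ≡ 153·173 = 26469 ≡ 598 (mod 631)

598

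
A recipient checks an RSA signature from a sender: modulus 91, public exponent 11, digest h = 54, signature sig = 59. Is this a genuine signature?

genuine

sig^2 ≡ 59^2 = 3481 ≡ 23
sig^4 ≡ 23^2 = 529 ≡ 74
sig^8 ≡ 74^2 = 5476 ≡ 16
11 = 8 + 2 + 1, so sig^11 ≡ 16·23·59 ≡ 54 (mod 91)
sig^11 mod 91 = 54 matches h.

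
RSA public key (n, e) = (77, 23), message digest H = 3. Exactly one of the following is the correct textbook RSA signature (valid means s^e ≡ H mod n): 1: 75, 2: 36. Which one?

1

Candidate 1: 75^23 mod 77 = 3
  → matches H = 3
Candidate 2: 36^23 mod 77 = 71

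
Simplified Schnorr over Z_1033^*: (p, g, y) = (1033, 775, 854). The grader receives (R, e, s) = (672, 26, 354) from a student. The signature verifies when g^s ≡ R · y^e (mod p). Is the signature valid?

invalid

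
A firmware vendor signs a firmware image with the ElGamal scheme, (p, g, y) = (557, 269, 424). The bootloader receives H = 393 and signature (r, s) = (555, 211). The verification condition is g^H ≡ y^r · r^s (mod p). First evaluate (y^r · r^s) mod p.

164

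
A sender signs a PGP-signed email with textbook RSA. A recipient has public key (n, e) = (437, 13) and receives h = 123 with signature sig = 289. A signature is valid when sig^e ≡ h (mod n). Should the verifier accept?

accept

sig^2 ≡ 289^2 = 83521 ≡ 54
sig^4 ≡ 54^2 = 2916 ≡ 294
sig^8 ≡ 294^2 = 86436 ≡ 347
13 = 8 + 4 + 1, so sig^13 ≡ 347·294·289 ≡ 123 (mod 437)
sig^13 mod 437 = 123 matches h.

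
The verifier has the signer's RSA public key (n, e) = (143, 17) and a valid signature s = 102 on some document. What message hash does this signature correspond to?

20

s^2 ≡ 102^2 = 10404 ≡ 108
s^4 ≡ 108^2 = 11664 ≡ 81
s^8 ≡ 81^2 = 6561 ≡ 126
s^16 ≡ 126^2 = 15876 ≡ 3
17 = 16 + 1, so s^17 ≡ 3·102 ≡ 20 (mod 143)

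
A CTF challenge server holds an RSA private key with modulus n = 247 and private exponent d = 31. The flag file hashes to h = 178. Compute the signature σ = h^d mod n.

178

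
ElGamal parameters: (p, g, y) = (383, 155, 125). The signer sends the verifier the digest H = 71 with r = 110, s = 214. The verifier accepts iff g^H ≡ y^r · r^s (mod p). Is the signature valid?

Left side g^H mod p:
Squares mod 383: 155^1≡155, 155^2≡279, 155^4≡92, 155^8≡38, 155^16≡295, 155^32≡84, 155^64≡162
71 = 64 + 4 + 2 + 1, so 155^71 ≡ 162·92·279·155 ≡ 356 (mod 383)
Right side y^r · r^s mod p:
Squares mod 383: 125^1≡125, 125^2≡305, 125^4≡339, 125^8≡21, 125^16≡58, 125^32≡300, 125^64≡378
110 = 64 + 32 + 8 + 4 + 2, so 125^110 ≡ 378·300·21·339·305 ≡ 261 (mod 383)
Squares mod 383: 110^1≡110, 110^2≡227, 110^4≡207, 110^8≡336, 110^16≡294, 110^32≡261, 110^64≡330, 110^128≡128
214 = 128 + 64 + 16 + 4 + 2, so 110^214 ≡ 128·330·294·207·227 ≡ 139 (mod 383)
261·139 = 36279 ≡ 277 (mod 383)
356 ≠ 277, so verification fails.

invalid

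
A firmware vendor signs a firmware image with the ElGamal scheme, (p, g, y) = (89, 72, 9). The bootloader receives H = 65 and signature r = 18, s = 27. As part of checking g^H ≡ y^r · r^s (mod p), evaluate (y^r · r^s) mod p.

9^18 mod 89 = 57
18^27 mod 89 = 80
y^r · r^s ≡ 57·80 = 4560 ≡ 21 (mod 89)

21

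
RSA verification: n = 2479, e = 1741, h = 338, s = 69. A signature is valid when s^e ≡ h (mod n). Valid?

no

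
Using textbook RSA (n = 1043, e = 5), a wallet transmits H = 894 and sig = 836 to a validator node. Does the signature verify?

does not verify

sig^2 ≡ 836^2 = 698896 ≡ 86
sig^4 ≡ 86^2 = 7396 ≡ 95
5 = 4 + 1, so sig^5 ≡ 95·836 ≡ 152 (mod 1043)
The recovered value 152 does not match the digest 894.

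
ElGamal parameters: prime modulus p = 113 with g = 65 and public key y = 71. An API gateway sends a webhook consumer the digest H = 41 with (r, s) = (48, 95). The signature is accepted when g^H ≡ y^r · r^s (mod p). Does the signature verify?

does not verify

Left side g^H mod p:
65^41 mod 113 = 48
Right side y^r · r^s mod p:
71^48 mod 113 = 1
48^95 mod 113 = 73
1·73 = 73 ≡ 73 (mod 113)
48 ≠ 73, so verification fails.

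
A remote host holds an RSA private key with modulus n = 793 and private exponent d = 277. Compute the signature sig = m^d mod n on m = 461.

m^2 ≡ 461^2 = 212521 ≡ 790
m^4 ≡ 790^2 = 624100 ≡ 9
m^8 ≡ 9^2 = 81
m^16 ≡ 81^2 = 6561 ≡ 217
m^32 ≡ 217^2 = 47089 ≡ 302
m^64 ≡ 302^2 = 91204 ≡ 9
m^128 ≡ 9^2 = 81
m^256 ≡ 81^2 = 6561 ≡ 217
277 = 256 + 16 + 4 + 1, so m^277 ≡ 217·217·9·461 ≡ 58 (mod 793)

58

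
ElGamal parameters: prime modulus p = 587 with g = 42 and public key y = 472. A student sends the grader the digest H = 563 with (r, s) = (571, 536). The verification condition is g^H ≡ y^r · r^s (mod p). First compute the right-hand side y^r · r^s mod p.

23

472^2 = 222784 ≡ 311
472^4 ≡ 311^2 = 96721 ≡ 453
472^8 ≡ 453^2 = 205209 ≡ 346
472^16 ≡ 346^2 = 119716 ≡ 555
472^32 ≡ 555^2 = 308025 ≡ 437
472^64 ≡ 437^2 = 190969 ≡ 194
472^128 ≡ 194^2 = 37636 ≡ 68
472^256 ≡ 68^2 = 4624 ≡ 515
472^512 ≡ 515^2 = 265225 ≡ 488
571 = 512 + 32 + 16 + 8 + 2 + 1, so 472^571 ≡ 488·437·555·346·311·472 ≡ 132 (mod 587)
571^2 = 326041 ≡ 256
571^4 ≡ 256^2 = 65536 ≡ 379
571^8 ≡ 379^2 = 143641 ≡ 413
571^16 ≡ 413^2 = 170569 ≡ 339
571^32 ≡ 339^2 = 114921 ≡ 456
571^64 ≡ 456^2 = 207936 ≡ 138
571^128 ≡ 138^2 = 19044 ≡ 260
571^256 ≡ 260^2 = 67600 ≡ 95
571^512 ≡ 95^2 = 9025 ≡ 220
536 = 512 + 16 + 8, so 571^536 ≡ 220·339·413 ≡ 476 (mod 587)
y^r · r^s ≡ 132·476 = 62832 ≡ 23 (mod 587)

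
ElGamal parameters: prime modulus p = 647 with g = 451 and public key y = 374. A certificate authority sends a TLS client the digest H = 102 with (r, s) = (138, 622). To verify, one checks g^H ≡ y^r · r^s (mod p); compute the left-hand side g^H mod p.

533

451^2 = 203401 ≡ 243
451^4 ≡ 243^2 = 59049 ≡ 172
451^8 ≡ 172^2 = 29584 ≡ 469
451^16 ≡ 469^2 = 219961 ≡ 628
451^32 ≡ 628^2 = 394384 ≡ 361
451^64 ≡ 361^2 = 130321 ≡ 274
102 = 64 + 32 + 4 + 2, so 451^102 ≡ 274·361·172·243 ≡ 533 (mod 647)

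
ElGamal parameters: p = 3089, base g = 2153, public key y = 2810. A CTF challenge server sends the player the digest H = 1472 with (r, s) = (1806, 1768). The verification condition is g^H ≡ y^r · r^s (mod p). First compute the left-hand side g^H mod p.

2153^2 = 4635409 ≡ 1909
2153^4 ≡ 1909^2 = 3644281 ≡ 2350
2153^8 ≡ 2350^2 = 5522500 ≡ 2457
2153^16 ≡ 2457^2 = 6036849 ≡ 943
2153^32 ≡ 943^2 = 889249 ≡ 2706
2153^64 ≡ 2706^2 = 7322436 ≡ 1506
2153^128 ≡ 1506^2 = 2268036 ≡ 710
2153^256 ≡ 710^2 = 504100 ≡ 593
2153^512 ≡ 593^2 = 351649 ≡ 2592
2153^1024 ≡ 2592^2 = 6718464 ≡ 2978
1472 = 1024 + 256 + 128 + 64, so 2153^1472 ≡ 2978·593·710·1506 ≡ 252 (mod 3089)

252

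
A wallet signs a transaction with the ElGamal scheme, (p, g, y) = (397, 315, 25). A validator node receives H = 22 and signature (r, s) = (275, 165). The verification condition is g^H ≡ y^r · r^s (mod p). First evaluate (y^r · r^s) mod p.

312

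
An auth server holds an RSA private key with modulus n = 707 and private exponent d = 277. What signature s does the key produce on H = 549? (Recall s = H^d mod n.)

H^2 ≡ 549^2 = 301401 ≡ 219
H^4 ≡ 219^2 = 47961 ≡ 592
H^8 ≡ 592^2 = 350464 ≡ 499
H^16 ≡ 499^2 = 249001 ≡ 137
H^32 ≡ 137^2 = 18769 ≡ 387
H^64 ≡ 387^2 = 149769 ≡ 592
H^128 ≡ 592^2 = 350464 ≡ 499
H^256 ≡ 499^2 = 249001 ≡ 137
277 = 256 + 16 + 4 + 1, so H^277 ≡ 137·137·592·549 ≡ 675 (mod 707)

675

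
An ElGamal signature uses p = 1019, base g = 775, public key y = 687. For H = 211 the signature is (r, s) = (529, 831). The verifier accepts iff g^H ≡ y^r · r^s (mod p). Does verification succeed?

fails

Left side g^H mod p:
775^211 mod 1019 = 168
Right side y^r · r^s mod p:
687^529 mod 1019 = 698
529^831 mod 1019 = 453
698·453 = 316194 ≡ 304 (mod 1019)
168 ≠ 304, so verification fails.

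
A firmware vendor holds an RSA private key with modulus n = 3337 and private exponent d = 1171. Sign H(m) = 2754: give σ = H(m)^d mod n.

Squares mod 3337: (H(m))^1≡2754, (H(m))^2≡2852, (H(m))^4≡1635, (H(m))^8≡288, (H(m))^16≡2856, (H(m))^32≡1108, (H(m))^64≡2985, (H(m))^128≡435, (H(m))^256≡2353, (H(m))^512≡526, (H(m))^1024≡3042
1171 = 1024 + 128 + 16 + 2 + 1, so (H(m))^1171 ≡ 3042·435·2856·2852·2754 ≡ 2469 (mod 3337)

2469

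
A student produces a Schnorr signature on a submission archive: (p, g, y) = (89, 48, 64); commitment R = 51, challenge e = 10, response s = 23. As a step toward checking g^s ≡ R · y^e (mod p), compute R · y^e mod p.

30

Squares mod 89: 64^1≡64, 64^2≡2, 64^4≡4, 64^8≡16
10 = 8 + 2, so 64^10 ≡ 16·2 ≡ 32 (mod 89)
R · y^e ≡ 51·32 = 1632 ≡ 30 (mod 89)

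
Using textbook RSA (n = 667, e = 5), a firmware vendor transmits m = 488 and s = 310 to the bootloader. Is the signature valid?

valid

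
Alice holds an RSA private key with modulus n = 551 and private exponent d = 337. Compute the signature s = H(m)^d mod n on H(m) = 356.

(H(m))^2 ≡ 356^2 = 126736 ≡ 6
(H(m))^4 ≡ 6^2 = 36
(H(m))^8 ≡ 36^2 = 1296 ≡ 194
(H(m))^16 ≡ 194^2 = 37636 ≡ 168
(H(m))^32 ≡ 168^2 = 28224 ≡ 123
(H(m))^64 ≡ 123^2 = 15129 ≡ 252
(H(m))^128 ≡ 252^2 = 63504 ≡ 139
(H(m))^256 ≡ 139^2 = 19321 ≡ 36
337 = 256 + 64 + 16 + 1, so (H(m))^337 ≡ 36·252·168·356 ≡ 211 (mod 551)

211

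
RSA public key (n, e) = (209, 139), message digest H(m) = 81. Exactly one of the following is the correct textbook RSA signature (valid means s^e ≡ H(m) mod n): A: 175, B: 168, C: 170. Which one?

B

Candidate A: 175^139 mod 209 = 142
Candidate B: 168^139 mod 209 = 81
  → matches H(m) = 81
Candidate C: 170^139 mod 209 = 75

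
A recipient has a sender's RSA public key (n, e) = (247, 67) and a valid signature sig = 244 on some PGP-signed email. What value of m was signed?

Squares mod 247: sig^1≡244, sig^2≡9, sig^4≡81, sig^8≡139, sig^16≡55, sig^32≡61, sig^64≡16
67 = 64 + 2 + 1, so sig^67 ≡ 16·9·244 ≡ 62 (mod 247)

62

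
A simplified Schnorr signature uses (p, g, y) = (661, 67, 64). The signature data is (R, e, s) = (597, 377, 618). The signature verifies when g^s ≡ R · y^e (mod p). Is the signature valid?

valid

g^s mod p:
67^618 mod 661 = 157
R · y^e mod p:
64^377 mod 661 = 421
597·421 = 251337 ≡ 157 (mod 661)
157 ≡ 157 (mod 661); signature holds.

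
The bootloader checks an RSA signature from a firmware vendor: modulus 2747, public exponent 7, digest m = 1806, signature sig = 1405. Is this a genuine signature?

forged

sig^2 ≡ 1405^2 = 1974025 ≡ 1679
sig^4 ≡ 1679^2 = 2819041 ≡ 619
7 = 4 + 2 + 1, so sig^7 ≡ 619·1679·1405 ≡ 609 (mod 2747)
609 ≠ 1806, so verification fails.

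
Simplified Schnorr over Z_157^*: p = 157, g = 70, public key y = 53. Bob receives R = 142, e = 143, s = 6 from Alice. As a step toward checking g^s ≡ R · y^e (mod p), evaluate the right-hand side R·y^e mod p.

141

53^2 = 2809 ≡ 140
53^4 ≡ 140^2 = 19600 ≡ 132
53^8 ≡ 132^2 = 17424 ≡ 154
53^16 ≡ 154^2 = 23716 ≡ 9
53^32 ≡ 9^2 = 81
53^64 ≡ 81^2 = 6561 ≡ 124
53^128 ≡ 124^2 = 15376 ≡ 147
143 = 128 + 8 + 4 + 2 + 1, so 53^143 ≡ 147·154·132·140·53 ≡ 22 (mod 157)
R · y^e ≡ 142·22 = 3124 ≡ 141 (mod 157)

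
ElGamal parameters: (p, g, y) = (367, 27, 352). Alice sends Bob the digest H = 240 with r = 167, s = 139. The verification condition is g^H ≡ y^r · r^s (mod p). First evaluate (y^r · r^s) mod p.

323

352^2 = 123904 ≡ 225
352^4 ≡ 225^2 = 50625 ≡ 346
352^8 ≡ 346^2 = 119716 ≡ 74
352^16 ≡ 74^2 = 5476 ≡ 338
352^32 ≡ 338^2 = 114244 ≡ 107
352^64 ≡ 107^2 = 11449 ≡ 72
352^128 ≡ 72^2 = 5184 ≡ 46
167 = 128 + 32 + 4 + 2 + 1, so 352^167 ≡ 46·107·346·225·352 ≡ 38 (mod 367)
167^2 = 27889 ≡ 364
167^4 ≡ 364^2 = 132496 ≡ 9
167^8 ≡ 9^2 = 81
167^16 ≡ 81^2 = 6561 ≡ 322
167^32 ≡ 322^2 = 103684 ≡ 190
167^64 ≡ 190^2 = 36100 ≡ 134
167^128 ≡ 134^2 = 17956 ≡ 340
139 = 128 + 8 + 2 + 1, so 167^139 ≡ 340·81·364·167 ≡ 192 (mod 367)
y^r · r^s ≡ 38·192 = 7296 ≡ 323 (mod 367)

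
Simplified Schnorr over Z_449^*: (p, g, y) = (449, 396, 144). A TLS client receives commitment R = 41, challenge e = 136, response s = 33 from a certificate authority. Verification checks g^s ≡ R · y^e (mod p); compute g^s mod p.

Squares mod 449: 396^1≡396, 396^2≡115, 396^4≡204, 396^8≡308, 396^16≡125, 396^32≡359
33 = 32 + 1, so 396^33 ≡ 359·396 ≡ 280 (mod 449)

280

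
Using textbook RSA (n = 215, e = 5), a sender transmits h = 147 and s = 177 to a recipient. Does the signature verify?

does not verify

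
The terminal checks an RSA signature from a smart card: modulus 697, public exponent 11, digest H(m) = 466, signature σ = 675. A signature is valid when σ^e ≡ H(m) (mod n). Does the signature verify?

σ^2 ≡ 675^2 = 455625 ≡ 484
σ^4 ≡ 484^2 = 234256 ≡ 64
σ^8 ≡ 64^2 = 4096 ≡ 611
11 = 8 + 2 + 1, so σ^11 ≡ 611·484·675 ≡ 567 (mod 697)
The recovered value 567 does not match the digest 466.

does not verify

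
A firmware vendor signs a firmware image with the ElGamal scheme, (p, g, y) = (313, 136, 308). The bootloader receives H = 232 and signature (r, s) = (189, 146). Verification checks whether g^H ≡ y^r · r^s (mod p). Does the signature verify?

does not verify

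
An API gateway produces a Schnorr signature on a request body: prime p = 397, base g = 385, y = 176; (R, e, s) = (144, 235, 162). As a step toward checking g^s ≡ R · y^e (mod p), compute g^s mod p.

Squares mod 397: 385^1≡385, 385^2≡144, 385^4≡92, 385^8≡127, 385^16≡249, 385^32≡69, 385^64≡394, 385^128≡9
162 = 128 + 32 + 2, so 385^162 ≡ 9·69·144 ≡ 99 (mod 397)

99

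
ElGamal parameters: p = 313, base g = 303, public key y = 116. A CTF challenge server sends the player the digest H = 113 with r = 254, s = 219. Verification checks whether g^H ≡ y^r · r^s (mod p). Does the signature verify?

verifies

Left side g^H mod p:
303^113 mod 313 = 223
Right side y^r · r^s mod p:
116^254 mod 313 = 108
254^219 mod 313 = 260
108·260 = 28080 ≡ 223 (mod 313)
223 ≡ 223 (mod 313), so the signature is genuine.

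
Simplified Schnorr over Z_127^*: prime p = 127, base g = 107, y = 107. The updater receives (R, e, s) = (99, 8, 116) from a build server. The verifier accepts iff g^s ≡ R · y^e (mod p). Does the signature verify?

does not verify

g^s mod p:
Squares mod 127: 107^1≡107, 107^2≡19, 107^4≡107, 107^8≡19, 107^16≡107, 107^32≡19, 107^64≡107
116 = 64 + 32 + 16 + 4, so 107^116 ≡ 107·19·107·107 ≡ 19 (mod 127)
R · y^e mod p:
Squares mod 127: 107^1≡107, 107^2≡19, 107^4≡107, 107^8≡19
107^8 ≡ 19 (mod 127)
99·19 = 1881 ≡ 103 (mod 127)
19 ≠ 103; the check fails.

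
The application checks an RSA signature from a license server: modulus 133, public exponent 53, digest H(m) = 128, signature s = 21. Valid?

no

Squares mod 133: s^1≡21, s^2≡42, s^4≡35, s^8≡28, s^16≡119, s^32≡63
53 = 32 + 16 + 4 + 1, so s^53 ≡ 63·119·35·21 ≡ 105 (mod 133)
The recovered value 105 does not match the digest 128.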